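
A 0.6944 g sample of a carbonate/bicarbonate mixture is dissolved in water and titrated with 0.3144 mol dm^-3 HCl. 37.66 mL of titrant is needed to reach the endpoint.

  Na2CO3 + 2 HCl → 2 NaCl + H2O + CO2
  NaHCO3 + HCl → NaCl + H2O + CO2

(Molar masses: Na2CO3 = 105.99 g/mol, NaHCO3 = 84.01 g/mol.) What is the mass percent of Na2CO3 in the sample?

73.89 %

n(HCl) = 0.03766 × 0.3144 = 0.01184 mol
Let x = n(Na2CO3), y = n(NaHCO3).
Titrant: 2x + 1y = 0.01184;  mass: 105.99x + 84.01y = 0.6944
Solving, x = 4.841 × 10^-3 mol, y = 2.158 × 10^-3 mol
mass of Na2CO3 = 4.841 × 10^-3 × 105.99 = 0.5131 g
% Na2CO3 = 0.5131 / 0.6944 × 100 = 73.89 %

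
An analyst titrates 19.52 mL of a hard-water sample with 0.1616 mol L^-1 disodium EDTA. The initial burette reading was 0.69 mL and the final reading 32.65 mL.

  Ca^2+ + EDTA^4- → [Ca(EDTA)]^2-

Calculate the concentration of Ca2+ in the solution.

0.2646 mol/L

n(EDTA) = 0.03196 L × 0.1616 mol/L = 5.165 × 10^-3 mol
n(Ca2+) = 5.165 × 10^-3 mol (1:1 mole ratio)
[Ca2+] = 5.165 × 10^-3 mol / 0.01952 L = 0.2646 mol/L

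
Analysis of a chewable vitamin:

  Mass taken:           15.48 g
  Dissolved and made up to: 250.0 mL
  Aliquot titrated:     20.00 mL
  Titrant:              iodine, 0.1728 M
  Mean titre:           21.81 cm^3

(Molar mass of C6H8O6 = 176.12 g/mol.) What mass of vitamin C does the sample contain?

C6H8O6 + I2 → C6H6O6 + 2 HI
n(I2) per titration = 0.02181 × 0.1728 = 3.769 × 10^-3 mol
n(C6H8O6) in each aliquot = 3.769 × 10^-3 mol (1:1 ratio)
n(C6H8O6) in the whole flask = 3.769 × 10^-3 × 250.0/20.00 = 0.04711 mol
mass of C6H8O6 = 0.04711 × 176.12 = 8.297 g

8.297 g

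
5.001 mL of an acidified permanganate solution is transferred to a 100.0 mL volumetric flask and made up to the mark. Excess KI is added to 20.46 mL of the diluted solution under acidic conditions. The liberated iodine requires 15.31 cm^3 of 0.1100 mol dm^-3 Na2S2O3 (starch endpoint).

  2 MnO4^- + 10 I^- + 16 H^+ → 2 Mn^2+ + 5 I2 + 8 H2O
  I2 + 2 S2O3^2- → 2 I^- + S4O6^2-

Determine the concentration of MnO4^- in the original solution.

0.3292 mol/L

n(S2O3^2-) = 0.01531 × 0.1100 = 1.684 × 10^-3 mol
n(I2) = n(S2O3^2-)/2 = 8.421 × 10^-4 mol
From the 2:5 ratio, n(MnO4^-) in the aliquot = 2/5 × 8.421 × 10^-4 = 3.368 × 10^-4 mol
[MnO4^-]_dilute = 3.368 × 10^-4 / 0.02046 = 0.01646 mol/L
[MnO4^-]_original = 0.01646 × 100.0/5.001 = 0.3292 mol/L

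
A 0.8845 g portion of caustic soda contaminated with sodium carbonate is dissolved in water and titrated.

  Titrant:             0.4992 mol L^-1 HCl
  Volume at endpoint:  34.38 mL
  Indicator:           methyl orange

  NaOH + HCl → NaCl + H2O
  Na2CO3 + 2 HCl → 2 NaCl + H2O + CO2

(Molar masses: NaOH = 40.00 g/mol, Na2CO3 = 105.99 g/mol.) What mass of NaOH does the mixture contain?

0.07703 g

n(HCl) = 0.03438 × 0.4992 = 0.01716 mol
Let x = n(NaOH), y = n(Na2CO3).
Titrant: 1x + 2y = 0.01716;  mass: 40.00x + 105.99y = 0.8845
Solving, x = 1.926 × 10^-3 mol, y = 7.618 × 10^-3 mol
mass of NaOH = 1.926 × 10^-3 × 40.00 = 0.07703 g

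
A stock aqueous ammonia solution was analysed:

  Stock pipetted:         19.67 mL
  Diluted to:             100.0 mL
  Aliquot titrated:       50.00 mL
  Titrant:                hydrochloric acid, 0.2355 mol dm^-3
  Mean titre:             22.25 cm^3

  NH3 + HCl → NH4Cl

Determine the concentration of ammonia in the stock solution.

n(HCl) = 0.02225 × 0.2355 = 5.240 × 10^-3 mol
n(NH3) in the aliquot = 5.240 × 10^-3 mol (1:1 ratio)
[NH3]_dilute = 5.240 × 10^-3 / 0.05000 = 0.1048 mol/L
Dilution factor = 100.0 / 19.67 = 5.084
[NH3]_stock = 0.1048 × 5.084 = 0.5328 mol/L

0.5328 mol/L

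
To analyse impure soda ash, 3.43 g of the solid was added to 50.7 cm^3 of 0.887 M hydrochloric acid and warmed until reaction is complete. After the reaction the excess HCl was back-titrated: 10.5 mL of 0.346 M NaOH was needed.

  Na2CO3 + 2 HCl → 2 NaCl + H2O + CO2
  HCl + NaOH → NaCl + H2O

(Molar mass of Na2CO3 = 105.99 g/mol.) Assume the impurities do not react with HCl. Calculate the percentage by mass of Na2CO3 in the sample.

63.9 %

n(HCl) added = 0.0507 × 0.887 = 0.0450 mol
n(NaOH) used in back-titration = 0.0105 × 0.346 = 3.63 × 10^-3 mol
n(HCl) left over = 3.63 × 10^-3 mol (1:1 ratio)
n(HCl) consumed by analyte = 0.0450 − 3.63 × 10^-3 = 0.0413 mol
From the 1:2 ratio, n(Na2CO3) = 1/2 × 0.0413 = 0.0207 mol
mass of Na2CO3 = 0.0207 × 105.99 = 2.19 g
% Na2CO3 = 2.19 / 3.43 × 100 = 63.9 %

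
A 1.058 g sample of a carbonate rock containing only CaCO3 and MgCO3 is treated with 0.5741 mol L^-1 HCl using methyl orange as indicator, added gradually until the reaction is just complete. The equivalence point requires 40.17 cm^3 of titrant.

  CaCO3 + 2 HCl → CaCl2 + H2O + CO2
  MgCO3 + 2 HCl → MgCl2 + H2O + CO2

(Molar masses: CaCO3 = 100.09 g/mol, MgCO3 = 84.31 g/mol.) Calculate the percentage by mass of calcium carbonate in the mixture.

51.46 %

n(HCl) = 0.04017 × 0.5741 = 0.02306 mol
Let x = n(CaCO3), y = n(MgCO3).
Titrant: 2x + 2y = 0.02306;  mass: 100.09x + 84.31y = 1.058
Solving, x = 5.440 × 10^-3 mol, y = 6.091 × 10^-3 mol
mass of CaCO3 = 5.440 × 10^-3 × 100.09 = 0.5445 g
% CaCO3 = 0.5445 / 1.058 × 100 = 51.46 %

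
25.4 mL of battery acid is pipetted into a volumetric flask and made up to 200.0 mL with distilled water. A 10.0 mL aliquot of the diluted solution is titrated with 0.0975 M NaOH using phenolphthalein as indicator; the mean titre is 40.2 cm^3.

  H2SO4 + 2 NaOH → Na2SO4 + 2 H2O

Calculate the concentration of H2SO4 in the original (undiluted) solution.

n(NaOH) = 0.0402 × 0.0975 = 3.92 × 10^-3 mol
From the 1:2 ratio, n(H2SO4) in the aliquot = 1/2 × 3.92 × 10^-3 = 1.96 × 10^-3 mol
[H2SO4]_dilute = 1.96 × 10^-3 / 0.0100 = 0.196 mol/L
Dilution factor = 200.0 / 25.4 = 7.874
[H2SO4]_stock = 0.196 × 7.874 = 1.54 mol/L

1.54 M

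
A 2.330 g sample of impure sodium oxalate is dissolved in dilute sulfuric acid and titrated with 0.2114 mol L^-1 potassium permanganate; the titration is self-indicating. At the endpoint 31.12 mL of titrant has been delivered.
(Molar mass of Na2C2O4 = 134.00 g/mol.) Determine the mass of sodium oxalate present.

2 MnO4^- + 5 C2O4^2- + 16 H^+ → 2 Mn^2+ + 10 CO2 + 8 H2O
n(KMnO4) = 0.03112 L × 0.2114 mol/L = 6.579 × 10^-3 mol
From the 5:2 ratio, n(Na2C2O4) = 5/2 × 6.579 × 10^-3 = 0.01645 mol
mass of Na2C2O4 = 0.01645 × 134.00 g/mol = 2.204 g

2.204 g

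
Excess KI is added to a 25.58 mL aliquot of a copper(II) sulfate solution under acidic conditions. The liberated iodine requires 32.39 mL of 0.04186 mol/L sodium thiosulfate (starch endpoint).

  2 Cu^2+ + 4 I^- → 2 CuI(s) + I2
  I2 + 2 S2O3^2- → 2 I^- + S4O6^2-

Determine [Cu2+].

n(S2O3^2-) = 0.03239 × 0.04186 = 1.356 × 10^-3 mol
n(I2) = n(S2O3^2-)/2 = 6.779 × 10^-4 mol
From the 2:1 ratio, n(Cu2+) in the aliquot = 2/1 × 6.779 × 10^-4 = 1.356 × 10^-3 mol
[Cu2+] = 1.356 × 10^-3 / 0.02558 = 0.05300 mol/L

0.05300 mol/L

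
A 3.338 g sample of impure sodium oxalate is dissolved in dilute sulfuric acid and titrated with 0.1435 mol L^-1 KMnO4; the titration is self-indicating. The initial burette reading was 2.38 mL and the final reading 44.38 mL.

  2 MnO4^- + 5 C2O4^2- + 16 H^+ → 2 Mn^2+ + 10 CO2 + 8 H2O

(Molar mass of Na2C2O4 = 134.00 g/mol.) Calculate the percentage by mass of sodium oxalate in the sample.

60.49 %

n(KMnO4) = 0.04200 L × 0.1435 mol/L = 6.027 × 10^-3 mol
From the 5:2 ratio, n(Na2C2O4) = 5/2 × 6.027 × 10^-3 = 0.01507 mol
mass of Na2C2O4 = 0.01507 × 134.00 g/mol = 2.019 g
% Na2C2O4 = 2.019 / 3.338 × 100 = 60.49 %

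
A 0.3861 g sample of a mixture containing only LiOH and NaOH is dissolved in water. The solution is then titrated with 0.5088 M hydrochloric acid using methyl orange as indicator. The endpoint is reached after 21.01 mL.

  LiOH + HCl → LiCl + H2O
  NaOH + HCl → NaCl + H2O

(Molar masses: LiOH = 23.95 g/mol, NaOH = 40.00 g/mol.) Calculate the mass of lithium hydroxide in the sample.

0.06192 g

n(HCl) = 0.02101 × 0.5088 = 0.01069 mol
Let x = n(LiOH), y = n(NaOH).
Titrant: 1x + 1y = 0.01069;  mass: 23.95x + 40.00y = 0.3861
Solving, x = 2.585 × 10^-3 mol, y = 8.104 × 10^-3 mol
mass of LiOH = 2.585 × 10^-3 × 23.95 = 0.06192 g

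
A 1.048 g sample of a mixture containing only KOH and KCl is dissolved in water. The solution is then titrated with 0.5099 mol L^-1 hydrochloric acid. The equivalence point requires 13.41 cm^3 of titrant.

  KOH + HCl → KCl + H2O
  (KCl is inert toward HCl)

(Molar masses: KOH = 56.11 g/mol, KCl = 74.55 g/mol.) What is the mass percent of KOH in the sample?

36.61 %

n(HCl) = 0.01341 × 0.5099 = 6.838 × 10^-3 mol
Let x = n(KOH), y = n(KCl).
Titrant: 1x = 6.838 × 10^-3;  mass: 56.11x + 74.55y = 1.048
Solving, x = 6.838 × 10^-3 mol, y = 8.911 × 10^-3 mol
mass of KOH = 6.838 × 10^-3 × 56.11 = 0.3837 g
% KOH = 0.3837 / 1.048 × 100 = 36.61 %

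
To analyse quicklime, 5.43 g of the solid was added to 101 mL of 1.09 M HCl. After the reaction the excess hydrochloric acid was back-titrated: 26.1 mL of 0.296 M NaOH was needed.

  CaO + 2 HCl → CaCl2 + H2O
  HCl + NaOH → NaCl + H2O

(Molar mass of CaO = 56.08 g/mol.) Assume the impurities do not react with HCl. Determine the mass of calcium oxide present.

2.87 g

n(HCl) added = 0.101 × 1.09 = 0.110 mol
n(NaOH) used in back-titration = 0.0261 × 0.296 = 7.73 × 10^-3 mol
n(HCl) left over = 7.73 × 10^-3 mol (1:1 ratio)
n(HCl) consumed by analyte = 0.110 − 7.73 × 10^-3 = 0.102 mol
From the 1:2 ratio, n(CaO) = 1/2 × 0.102 = 0.0512 mol
mass of CaO = 0.0512 × 56.08 = 2.87 g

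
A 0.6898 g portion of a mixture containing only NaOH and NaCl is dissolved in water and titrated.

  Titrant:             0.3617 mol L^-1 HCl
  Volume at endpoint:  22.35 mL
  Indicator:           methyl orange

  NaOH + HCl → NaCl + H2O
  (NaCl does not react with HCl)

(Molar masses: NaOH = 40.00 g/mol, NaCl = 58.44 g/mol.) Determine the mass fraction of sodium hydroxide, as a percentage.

n(HCl) = 0.02235 × 0.3617 = 8.084 × 10^-3 mol
Let x = n(NaOH), y = n(NaCl).
Titrant: 1x = 8.084 × 10^-3;  mass: 40.00x + 58.44y = 0.6898
Solving, x = 8.084 × 10^-3 mol, y = 6.270 × 10^-3 mol
mass of NaOH = 8.084 × 10^-3 × 40.00 = 0.3234 g
% NaOH = 0.3234 / 0.6898 × 100 = 46.88 %

46.88 %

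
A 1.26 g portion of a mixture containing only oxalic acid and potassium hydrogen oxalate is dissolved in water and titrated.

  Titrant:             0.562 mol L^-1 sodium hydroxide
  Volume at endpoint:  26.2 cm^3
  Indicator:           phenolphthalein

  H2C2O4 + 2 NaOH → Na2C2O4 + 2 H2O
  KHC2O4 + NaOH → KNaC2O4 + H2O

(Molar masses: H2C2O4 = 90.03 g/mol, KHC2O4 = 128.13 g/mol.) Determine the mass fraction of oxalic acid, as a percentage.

26.9 %

n(NaOH) = 0.0262 × 0.562 = 0.0147 mol
Let x = n(H2C2O4), y = n(KHC2O4).
Titrant: 2x + 1y = 0.0147;  mass: 90.03x + 128.13y = 1.26
Solving, x = 3.77 × 10^-3 mol, y = 7.18 × 10^-3 mol
mass of H2C2O4 = 3.77 × 10^-3 × 90.03 = 0.339 g
% H2C2O4 = 0.339 / 1.26 × 100 = 26.9 %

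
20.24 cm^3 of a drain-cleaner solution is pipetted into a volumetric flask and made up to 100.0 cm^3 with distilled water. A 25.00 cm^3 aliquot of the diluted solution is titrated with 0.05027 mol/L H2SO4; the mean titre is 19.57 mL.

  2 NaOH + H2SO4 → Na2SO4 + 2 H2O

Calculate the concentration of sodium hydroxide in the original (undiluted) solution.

n(H2SO4) = 0.01957 × 0.05027 = 9.838 × 10^-4 mol
From the 2:1 ratio, n(NaOH) in the aliquot = 2/1 × 9.838 × 10^-4 = 1.968 × 10^-3 mol
[NaOH]_dilute = 1.968 × 10^-3 / 0.02500 = 0.07870 mol/L
Dilution factor = 100.0 / 20.24 = 4.941
[NaOH]_stock = 0.07870 × 4.941 = 0.3888 mol/L

0.3888 mol/L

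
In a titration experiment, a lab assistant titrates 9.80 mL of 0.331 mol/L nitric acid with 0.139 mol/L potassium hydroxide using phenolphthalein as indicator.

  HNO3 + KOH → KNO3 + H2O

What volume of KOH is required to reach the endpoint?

n(HNO3) = 0.00980 L × 0.331 mol/L = 3.24 × 10^-3 mol
n(KOH) = 3.24 × 10^-3 mol (1:1 stoichiometry)
V(KOH) = 3.24 × 10^-3 mol / 0.139 mol/L = 0.0233 L = 23.3 mL

23.3 mL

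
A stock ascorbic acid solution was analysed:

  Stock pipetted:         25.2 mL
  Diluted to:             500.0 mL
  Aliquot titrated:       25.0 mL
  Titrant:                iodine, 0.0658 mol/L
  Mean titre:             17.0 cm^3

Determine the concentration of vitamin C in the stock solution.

C6H8O6 + I2 → C6H6O6 + 2 HI
n(I2) = 0.0170 × 0.0658 = 1.12 × 10^-3 mol
n(C6H8O6) in the aliquot = 1.12 × 10^-3 mol (1:1 ratio)
[C6H8O6]_dilute = 1.12 × 10^-3 / 0.0250 = 0.0447 mol/L
Dilution factor = 500.0 / 25.2 = 19.84
[C6H8O6]_stock = 0.0447 × 19.84 = 0.888 mol/L

0.888 mol/L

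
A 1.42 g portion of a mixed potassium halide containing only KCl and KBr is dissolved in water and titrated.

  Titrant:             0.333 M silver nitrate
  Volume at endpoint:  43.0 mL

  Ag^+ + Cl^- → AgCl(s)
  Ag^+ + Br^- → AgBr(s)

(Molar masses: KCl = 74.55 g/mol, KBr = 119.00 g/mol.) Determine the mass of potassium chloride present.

0.476 g

n(AgNO3) = 0.0430 × 0.333 = 0.0143 mol
Let x = n(KCl), y = n(KBr).
Titrant: 1x + 1y = 0.0143;  mass: 74.55x + 119.00y = 1.42
Solving, x = 6.39 × 10^-3 mol, y = 7.93 × 10^-3 mol
mass of KCl = 6.39 × 10^-3 × 74.55 = 0.476 g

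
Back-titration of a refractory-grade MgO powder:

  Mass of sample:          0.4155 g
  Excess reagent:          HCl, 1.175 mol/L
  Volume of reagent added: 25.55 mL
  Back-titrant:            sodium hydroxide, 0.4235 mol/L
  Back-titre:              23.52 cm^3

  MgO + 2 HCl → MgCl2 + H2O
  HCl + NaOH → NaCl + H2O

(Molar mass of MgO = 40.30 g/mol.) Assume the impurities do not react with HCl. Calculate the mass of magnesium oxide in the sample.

0.4042 g

n(HCl) added = 0.02555 × 1.175 = 0.03002 mol
n(NaOH) used in back-titration = 0.02352 × 0.4235 = 9.961 × 10^-3 mol
n(HCl) left over = 9.961 × 10^-3 mol (1:1 ratio)
n(HCl) consumed by analyte = 0.03002 − 9.961 × 10^-3 = 0.02006 mol
From the 1:2 ratio, n(MgO) = 1/2 × 0.02006 = 0.01003 mol
mass of MgO = 0.01003 × 40.30 = 0.4042 g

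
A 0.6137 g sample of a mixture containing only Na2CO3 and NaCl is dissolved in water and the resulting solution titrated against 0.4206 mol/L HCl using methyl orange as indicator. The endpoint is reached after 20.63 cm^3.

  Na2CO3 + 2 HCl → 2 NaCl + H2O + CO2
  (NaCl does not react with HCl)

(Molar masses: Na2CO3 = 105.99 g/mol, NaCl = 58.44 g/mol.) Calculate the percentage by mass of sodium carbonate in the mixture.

n(HCl) = 0.02063 × 0.4206 = 8.677 × 10^-3 mol
Let x = n(Na2CO3), y = n(NaCl).
Titrant: 2x = 8.677 × 10^-3;  mass: 105.99x + 58.44y = 0.6137
Solving, x = 4.338 × 10^-3 mol, y = 2.633 × 10^-3 mol
mass of Na2CO3 = 4.338 × 10^-3 × 105.99 = 0.4598 g
% Na2CO3 = 0.4598 / 0.6137 × 100 = 74.93 %

74.93 %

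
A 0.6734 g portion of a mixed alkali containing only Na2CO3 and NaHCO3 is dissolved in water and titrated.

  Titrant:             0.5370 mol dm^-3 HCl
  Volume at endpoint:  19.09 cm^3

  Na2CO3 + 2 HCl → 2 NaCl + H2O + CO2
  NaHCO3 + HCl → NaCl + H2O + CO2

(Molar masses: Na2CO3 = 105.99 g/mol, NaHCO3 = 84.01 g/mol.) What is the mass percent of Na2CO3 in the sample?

47.66 %

n(HCl) = 0.01909 × 0.5370 = 0.01025 mol
Let x = n(Na2CO3), y = n(NaHCO3).
Titrant: 2x + 1y = 0.01025;  mass: 105.99x + 84.01y = 0.6734
Solving, x = 3.028 × 10^-3 mol, y = 4.196 × 10^-3 mol
mass of Na2CO3 = 3.028 × 10^-3 × 105.99 = 0.3209 g
% Na2CO3 = 0.3209 / 0.6734 × 100 = 47.66 %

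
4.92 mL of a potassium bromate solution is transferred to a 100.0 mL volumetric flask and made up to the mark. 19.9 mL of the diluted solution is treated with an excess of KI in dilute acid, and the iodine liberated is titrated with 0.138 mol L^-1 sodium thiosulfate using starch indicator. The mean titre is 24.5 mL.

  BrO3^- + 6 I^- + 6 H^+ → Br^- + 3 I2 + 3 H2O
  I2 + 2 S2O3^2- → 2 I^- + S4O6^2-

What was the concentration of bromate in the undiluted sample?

n(S2O3^2-) = 0.0245 × 0.138 = 3.38 × 10^-3 mol
n(I2) = n(S2O3^2-)/2 = 1.69 × 10^-3 mol
From the 1:3 ratio, n(BrO3^-) in the aliquot = 1/3 × 1.69 × 10^-3 = 5.64 × 10^-4 mol
[BrO3^-]_dilute = 5.64 × 10^-4 / 0.0199 = 0.0283 mol/L
[BrO3^-]_original = 0.0283 × 100.0/4.92 = 0.576 mol/L

0.576 mol/L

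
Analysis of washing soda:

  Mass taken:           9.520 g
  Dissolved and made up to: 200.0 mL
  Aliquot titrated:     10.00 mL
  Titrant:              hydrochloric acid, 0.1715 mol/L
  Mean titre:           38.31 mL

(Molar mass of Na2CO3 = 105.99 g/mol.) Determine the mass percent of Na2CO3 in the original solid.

Na2CO3 + 2 HCl → 2 NaCl + H2O + CO2
n(HCl) per titration = 0.03831 × 0.1715 = 6.570 × 10^-3 mol
From the 1:2 ratio, n(Na2CO3) in each aliquot = 1/2 × 6.570 × 10^-3 = 3.285 × 10^-3 mol
n(Na2CO3) in the whole flask = 3.285 × 10^-3 × 200.0/10.00 = 0.06570 mol
mass of Na2CO3 = 0.06570 × 105.99 = 6.964 g
% Na2CO3 = 6.964 / 9.520 × 100 = 73.15 %

73.15 %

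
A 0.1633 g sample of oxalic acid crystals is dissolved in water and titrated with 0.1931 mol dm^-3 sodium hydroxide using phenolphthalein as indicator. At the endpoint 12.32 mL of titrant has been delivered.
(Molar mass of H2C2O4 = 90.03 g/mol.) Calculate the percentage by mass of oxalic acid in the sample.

65.58 %

H2C2O4 + 2 NaOH → Na2C2O4 + 2 H2O
n(NaOH) = 0.01232 L × 0.1931 mol/L = 2.379 × 10^-3 mol
From the 1:2 ratio, n(H2C2O4) = 1/2 × 2.379 × 10^-3 = 1.189 × 10^-3 mol
mass of H2C2O4 = 1.189 × 10^-3 × 90.03 g/mol = 0.1071 g
% H2C2O4 = 0.1071 / 0.1633 × 100 = 65.58 %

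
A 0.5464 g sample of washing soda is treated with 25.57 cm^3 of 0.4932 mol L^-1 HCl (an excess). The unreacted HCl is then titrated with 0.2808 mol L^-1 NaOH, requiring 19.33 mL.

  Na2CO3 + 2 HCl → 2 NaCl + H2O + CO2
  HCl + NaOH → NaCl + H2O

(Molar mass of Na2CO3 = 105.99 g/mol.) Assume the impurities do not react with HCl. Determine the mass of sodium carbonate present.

n(HCl) added = 0.02557 × 0.4932 = 0.01261 mol
n(NaOH) used in back-titration = 0.01933 × 0.2808 = 5.428 × 10^-3 mol
n(HCl) left over = 5.428 × 10^-3 mol (1:1 ratio)
n(HCl) consumed by analyte = 0.01261 − 5.428 × 10^-3 = 7.183 × 10^-3 mol
From the 1:2 ratio, n(Na2CO3) = 1/2 × 7.183 × 10^-3 = 3.592 × 10^-3 mol
mass of Na2CO3 = 3.592 × 10^-3 × 105.99 = 0.3807 g

0.3807 g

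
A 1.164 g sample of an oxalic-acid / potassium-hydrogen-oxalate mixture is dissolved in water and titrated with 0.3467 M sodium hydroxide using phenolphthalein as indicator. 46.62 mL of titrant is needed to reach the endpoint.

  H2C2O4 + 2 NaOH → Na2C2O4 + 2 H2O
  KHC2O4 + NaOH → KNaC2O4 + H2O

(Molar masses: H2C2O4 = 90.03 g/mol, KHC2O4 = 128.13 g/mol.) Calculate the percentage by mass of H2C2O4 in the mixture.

42.20 %

n(NaOH) = 0.04662 × 0.3467 = 0.01616 mol
Let x = n(H2C2O4), y = n(KHC2O4).
Titrant: 2x + 1y = 0.01616;  mass: 90.03x + 128.13y = 1.164
Solving, x = 5.456 × 10^-3 mol, y = 5.251 × 10^-3 mol
mass of H2C2O4 = 5.456 × 10^-3 × 90.03 = 0.4912 g
% H2C2O4 = 0.4912 / 1.164 × 100 = 42.20 %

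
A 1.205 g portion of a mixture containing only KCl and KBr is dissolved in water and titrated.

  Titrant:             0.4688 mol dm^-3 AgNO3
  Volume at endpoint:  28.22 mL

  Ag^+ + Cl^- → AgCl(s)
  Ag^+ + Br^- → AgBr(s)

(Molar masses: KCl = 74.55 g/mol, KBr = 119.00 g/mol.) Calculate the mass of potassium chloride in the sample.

n(AgNO3) = 0.02822 × 0.4688 = 0.01323 mol
Let x = n(KCl), y = n(KBr).
Titrant: 1x + 1y = 0.01323;  mass: 74.55x + 119.00y = 1.205
Solving, x = 8.309 × 10^-3 mol, y = 4.921 × 10^-3 mol
mass of KCl = 8.309 × 10^-3 × 74.55 = 0.6194 g

0.6194 g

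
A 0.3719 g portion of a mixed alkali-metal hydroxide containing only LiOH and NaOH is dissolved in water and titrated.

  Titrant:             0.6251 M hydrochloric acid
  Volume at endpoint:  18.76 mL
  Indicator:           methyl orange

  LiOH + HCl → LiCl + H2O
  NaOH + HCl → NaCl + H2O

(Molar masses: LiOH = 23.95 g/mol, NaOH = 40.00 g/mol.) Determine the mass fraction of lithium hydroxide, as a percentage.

38.99 %

n(HCl) = 0.01876 × 0.6251 = 0.01173 mol
Let x = n(LiOH), y = n(NaOH).
Titrant: 1x + 1y = 0.01173;  mass: 23.95x + 40.00y = 0.3719
Solving, x = 6.055 × 10^-3 mol, y = 5.672 × 10^-3 mol
mass of LiOH = 6.055 × 10^-3 × 23.95 = 0.1450 g
% LiOH = 0.1450 / 0.3719 × 100 = 38.99 %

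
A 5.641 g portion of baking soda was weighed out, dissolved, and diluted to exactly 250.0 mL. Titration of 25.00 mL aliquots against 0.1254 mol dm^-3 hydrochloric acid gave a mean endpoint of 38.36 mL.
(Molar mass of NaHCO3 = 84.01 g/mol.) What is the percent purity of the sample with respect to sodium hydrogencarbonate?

71.64 %

NaHCO3 + HCl → NaCl + H2O + CO2
n(HCl) per titration = 0.03836 × 0.1254 = 4.810 × 10^-3 mol
n(NaHCO3) in each aliquot = 4.810 × 10^-3 mol (1:1 ratio)
n(NaHCO3) in the whole flask = 4.810 × 10^-3 × 250.0/25.00 = 0.04810 mol
mass of NaHCO3 = 0.04810 × 84.01 = 4.041 g
% NaHCO3 = 4.041 / 5.641 × 100 = 71.64 %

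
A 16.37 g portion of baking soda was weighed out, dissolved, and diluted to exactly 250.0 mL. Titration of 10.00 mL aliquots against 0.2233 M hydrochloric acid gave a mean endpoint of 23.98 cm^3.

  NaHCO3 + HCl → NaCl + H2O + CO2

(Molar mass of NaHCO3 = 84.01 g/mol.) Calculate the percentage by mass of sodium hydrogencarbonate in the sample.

68.70 %

n(HCl) per titration = 0.02398 × 0.2233 = 5.355 × 10^-3 mol
n(NaHCO3) in each aliquot = 5.355 × 10^-3 mol (1:1 ratio)
n(NaHCO3) in the whole flask = 5.355 × 10^-3 × 250.0/10.00 = 0.1339 mol
mass of NaHCO3 = 0.1339 × 84.01 = 11.25 g
% NaHCO3 = 11.25 / 16.37 × 100 = 68.70 %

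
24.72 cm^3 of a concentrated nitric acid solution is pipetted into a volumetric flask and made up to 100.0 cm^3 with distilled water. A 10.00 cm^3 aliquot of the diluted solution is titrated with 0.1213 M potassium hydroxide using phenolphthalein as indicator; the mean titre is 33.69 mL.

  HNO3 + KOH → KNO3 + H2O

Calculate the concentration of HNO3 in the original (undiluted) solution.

1.653 M

n(KOH) = 0.03369 × 0.1213 = 4.087 × 10^-3 mol
n(HNO3) in the aliquot = 4.087 × 10^-3 mol (1:1 ratio)
[HNO3]_dilute = 4.087 × 10^-3 / 0.01000 = 0.4087 mol/L
Dilution factor = 100.0 / 24.72 = 4.045
[HNO3]_stock = 0.4087 × 4.045 = 1.653 mol/L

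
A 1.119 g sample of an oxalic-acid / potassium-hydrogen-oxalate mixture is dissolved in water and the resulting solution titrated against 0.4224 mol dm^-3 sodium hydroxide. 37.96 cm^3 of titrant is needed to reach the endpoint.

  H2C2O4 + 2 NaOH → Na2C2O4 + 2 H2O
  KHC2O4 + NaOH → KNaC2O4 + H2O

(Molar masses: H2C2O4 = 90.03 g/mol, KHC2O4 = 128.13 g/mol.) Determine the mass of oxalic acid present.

n(NaOH) = 0.03796 × 0.4224 = 0.01603 mol
Let x = n(H2C2O4), y = n(KHC2O4).
Titrant: 2x + 1y = 0.01603;  mass: 90.03x + 128.13y = 1.119
Solving, x = 5.628 × 10^-3 mol, y = 4.779 × 10^-3 mol
mass of H2C2O4 = 5.628 × 10^-3 × 90.03 = 0.5067 g

0.5067 g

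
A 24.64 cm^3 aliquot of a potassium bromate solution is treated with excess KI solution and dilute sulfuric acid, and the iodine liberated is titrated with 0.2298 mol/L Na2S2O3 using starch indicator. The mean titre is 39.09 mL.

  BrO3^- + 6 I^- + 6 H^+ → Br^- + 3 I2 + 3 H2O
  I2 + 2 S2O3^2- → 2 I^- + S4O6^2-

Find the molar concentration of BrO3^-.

0.06076 mol/L

n(S2O3^2-) = 0.03909 × 0.2298 = 8.983 × 10^-3 mol
n(I2) = n(S2O3^2-)/2 = 4.491 × 10^-3 mol
From the 1:3 ratio, n(BrO3^-) in the aliquot = 1/3 × 4.491 × 10^-3 = 1.497 × 10^-3 mol
[BrO3^-] = 1.497 × 10^-3 / 0.02464 = 0.06076 mol/L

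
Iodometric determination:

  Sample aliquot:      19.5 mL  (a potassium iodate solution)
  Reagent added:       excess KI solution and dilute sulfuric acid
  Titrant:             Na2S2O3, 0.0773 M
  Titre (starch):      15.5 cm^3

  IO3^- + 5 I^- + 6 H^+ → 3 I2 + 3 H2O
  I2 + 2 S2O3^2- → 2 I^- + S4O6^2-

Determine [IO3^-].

n(S2O3^2-) = 0.0155 × 0.0773 = 1.20 × 10^-3 mol
n(I2) = n(S2O3^2-)/2 = 5.99 × 10^-4 mol
From the 1:3 ratio, n(IO3^-) in the aliquot = 1/3 × 5.99 × 10^-4 = 2.00 × 10^-4 mol
[IO3^-] = 2.00 × 10^-4 / 0.0195 = 0.0102 mol/L

0.0102 M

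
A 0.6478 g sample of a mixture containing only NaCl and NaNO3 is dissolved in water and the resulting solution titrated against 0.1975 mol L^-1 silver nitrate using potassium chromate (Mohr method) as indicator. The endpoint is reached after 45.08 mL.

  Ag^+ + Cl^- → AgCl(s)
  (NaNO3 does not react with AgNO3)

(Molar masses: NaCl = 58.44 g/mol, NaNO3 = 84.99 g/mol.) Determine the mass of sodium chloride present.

0.5203 g

n(AgNO3) = 0.04508 × 0.1975 = 8.903 × 10^-3 mol
Let x = n(NaCl), y = n(NaNO3).
Titrant: 1x = 8.903 × 10^-3;  mass: 58.44x + 84.99y = 0.6478
Solving, x = 8.903 × 10^-3 mol, y = 1.500 × 10^-3 mol
mass of NaCl = 8.903 × 10^-3 × 58.44 = 0.5203 g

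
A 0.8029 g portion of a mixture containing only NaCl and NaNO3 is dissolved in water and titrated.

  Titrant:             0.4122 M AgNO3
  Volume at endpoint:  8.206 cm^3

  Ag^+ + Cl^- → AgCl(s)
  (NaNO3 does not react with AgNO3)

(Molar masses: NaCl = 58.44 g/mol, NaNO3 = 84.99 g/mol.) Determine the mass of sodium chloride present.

n(AgNO3) = 0.008206 × 0.4122 = 3.383 × 10^-3 mol
Let x = n(NaCl), y = n(NaNO3).
Titrant: 1x = 3.383 × 10^-3;  mass: 58.44x + 84.99y = 0.8029
Solving, x = 3.383 × 10^-3 mol, y = 7.121 × 10^-3 mol
mass of NaCl = 3.383 × 10^-3 × 58.44 = 0.1977 g

0.1977 g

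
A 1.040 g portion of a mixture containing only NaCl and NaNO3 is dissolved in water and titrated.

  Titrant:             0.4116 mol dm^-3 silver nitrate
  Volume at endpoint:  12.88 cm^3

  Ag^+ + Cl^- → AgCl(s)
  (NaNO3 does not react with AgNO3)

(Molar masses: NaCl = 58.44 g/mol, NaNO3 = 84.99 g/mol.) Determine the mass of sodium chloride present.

0.3098 g

n(AgNO3) = 0.01288 × 0.4116 = 5.301 × 10^-3 mol
Let x = n(NaCl), y = n(NaNO3).
Titrant: 1x = 5.301 × 10^-3;  mass: 58.44x + 84.99y = 1.040
Solving, x = 5.301 × 10^-3 mol, y = 8.591 × 10^-3 mol
mass of NaCl = 5.301 × 10^-3 × 58.44 = 0.3098 g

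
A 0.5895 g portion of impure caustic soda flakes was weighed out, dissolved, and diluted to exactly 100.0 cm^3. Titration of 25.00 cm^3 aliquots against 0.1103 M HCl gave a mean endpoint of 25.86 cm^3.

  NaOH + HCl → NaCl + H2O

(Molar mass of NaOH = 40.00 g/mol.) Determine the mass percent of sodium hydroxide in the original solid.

77.42 %

n(HCl) per titration = 0.02586 × 0.1103 = 2.852 × 10^-3 mol
n(NaOH) in each aliquot = 2.852 × 10^-3 mol (1:1 ratio)
n(NaOH) in the whole flask = 2.852 × 10^-3 × 100.0/25.00 = 0.01141 mol
mass of NaOH = 0.01141 × 40.00 = 0.4564 g
% NaOH = 0.4564 / 0.5895 × 100 = 77.42 %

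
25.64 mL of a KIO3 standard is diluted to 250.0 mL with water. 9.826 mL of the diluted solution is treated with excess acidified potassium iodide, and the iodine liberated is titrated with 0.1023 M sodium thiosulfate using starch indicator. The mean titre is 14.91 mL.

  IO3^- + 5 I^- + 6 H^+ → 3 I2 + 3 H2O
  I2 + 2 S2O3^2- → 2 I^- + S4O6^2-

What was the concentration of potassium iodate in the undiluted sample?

n(S2O3^2-) = 0.01491 × 0.1023 = 1.525 × 10^-3 mol
n(I2) = n(S2O3^2-)/2 = 7.626 × 10^-4 mol
From the 1:3 ratio, n(IO3^-) in the aliquot = 1/3 × 7.626 × 10^-4 = 2.542 × 10^-4 mol
[IO3^-]_dilute = 2.542 × 10^-4 / 0.009826 = 0.02587 mol/L
[IO3^-]_original = 0.02587 × 250.0/25.64 = 0.2523 mol/L

0.2523 M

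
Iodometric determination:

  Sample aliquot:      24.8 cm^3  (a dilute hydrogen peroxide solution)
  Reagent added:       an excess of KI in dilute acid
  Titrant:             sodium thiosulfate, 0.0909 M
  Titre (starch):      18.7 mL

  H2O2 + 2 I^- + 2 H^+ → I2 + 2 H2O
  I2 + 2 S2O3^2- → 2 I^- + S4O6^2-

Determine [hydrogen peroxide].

n(S2O3^2-) = 0.0187 × 0.0909 = 1.70 × 10^-3 mol
n(I2) = n(S2O3^2-)/2 = 8.50 × 10^-4 mol
n(H2O2) in the aliquot = 8.50 × 10^-4 mol (1:1 ratio)
[H2O2] = 8.50 × 10^-4 / 0.0248 = 0.0343 mol/L

0.0343 M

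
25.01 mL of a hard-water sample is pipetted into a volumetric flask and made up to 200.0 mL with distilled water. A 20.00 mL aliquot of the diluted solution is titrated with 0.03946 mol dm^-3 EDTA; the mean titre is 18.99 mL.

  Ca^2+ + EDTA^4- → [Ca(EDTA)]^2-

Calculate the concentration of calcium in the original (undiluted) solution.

n(EDTA) = 0.01899 × 0.03946 = 7.493 × 10^-4 mol
n(Ca2+) in the aliquot = 7.493 × 10^-4 mol (1:1 ratio)
[Ca2+]_dilute = 7.493 × 10^-4 / 0.02000 = 0.03747 mol/L
Dilution factor = 200.0 / 25.01 = 7.997
[Ca2+]_stock = 0.03747 × 7.997 = 0.2996 mol/L

0.2996 mol/L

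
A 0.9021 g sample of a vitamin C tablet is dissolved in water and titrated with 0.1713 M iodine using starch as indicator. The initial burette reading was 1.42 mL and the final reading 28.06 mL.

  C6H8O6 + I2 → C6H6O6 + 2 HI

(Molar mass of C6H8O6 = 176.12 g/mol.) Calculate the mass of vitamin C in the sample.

0.8037 g

n(I2) = 0.02664 L × 0.1713 mol/L = 4.563 × 10^-3 mol
n(C6H8O6) = 4.563 × 10^-3 mol (1:1 ratio)
mass of C6H8O6 = 4.563 × 10^-3 × 176.12 g/mol = 0.8037 g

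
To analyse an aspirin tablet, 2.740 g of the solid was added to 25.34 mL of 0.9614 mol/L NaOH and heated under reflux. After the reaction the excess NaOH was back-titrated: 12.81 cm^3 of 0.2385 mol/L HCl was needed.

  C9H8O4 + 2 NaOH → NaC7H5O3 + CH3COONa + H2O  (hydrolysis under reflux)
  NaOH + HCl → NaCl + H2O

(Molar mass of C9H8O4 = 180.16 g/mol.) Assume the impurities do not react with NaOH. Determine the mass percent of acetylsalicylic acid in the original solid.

n(NaOH) added = 0.02534 × 0.9614 = 0.02436 mol
n(HCl) used in back-titration = 0.01281 × 0.2385 = 3.055 × 10^-3 mol
n(NaOH) left over = 3.055 × 10^-3 mol (1:1 ratio)
n(NaOH) consumed by analyte = 0.02436 − 3.055 × 10^-3 = 0.02131 mol
From the 1:2 ratio, n(C9H8O4) = 1/2 × 0.02131 = 0.01065 mol
mass of C9H8O4 = 0.01065 × 180.16 = 1.919 g
% C9H8O4 = 1.919 / 2.740 × 100 = 70.05 %

70.05 %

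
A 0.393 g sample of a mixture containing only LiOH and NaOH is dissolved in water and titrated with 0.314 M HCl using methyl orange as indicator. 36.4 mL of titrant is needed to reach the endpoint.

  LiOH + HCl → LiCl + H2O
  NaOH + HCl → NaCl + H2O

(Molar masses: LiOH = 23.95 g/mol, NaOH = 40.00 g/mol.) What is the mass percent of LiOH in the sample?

n(HCl) = 0.0364 × 0.314 = 0.0114 mol
Let x = n(LiOH), y = n(NaOH).
Titrant: 1x + 1y = 0.0114;  mass: 23.95x + 40.00y = 0.393
Solving, x = 4.00 × 10^-3 mol, y = 7.43 × 10^-3 mol
mass of LiOH = 4.00 × 10^-3 × 23.95 = 0.0958 g
% LiOH = 0.0958 / 0.393 × 100 = 24.4 %

24.4 %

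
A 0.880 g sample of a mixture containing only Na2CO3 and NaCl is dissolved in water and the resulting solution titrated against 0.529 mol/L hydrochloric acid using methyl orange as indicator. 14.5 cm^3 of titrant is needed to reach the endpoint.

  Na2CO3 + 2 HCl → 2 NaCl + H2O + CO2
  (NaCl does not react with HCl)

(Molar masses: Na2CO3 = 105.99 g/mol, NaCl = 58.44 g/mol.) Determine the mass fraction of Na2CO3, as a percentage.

46.2 %

n(HCl) = 0.0145 × 0.529 = 7.67 × 10^-3 mol
Let x = n(Na2CO3), y = n(NaCl).
Titrant: 2x = 7.67 × 10^-3;  mass: 105.99x + 58.44y = 0.880
Solving, x = 3.84 × 10^-3 mol, y = 8.10 × 10^-3 mol
mass of Na2CO3 = 3.84 × 10^-3 × 105.99 = 0.406 g
% Na2CO3 = 0.406 / 0.880 × 100 = 46.2 %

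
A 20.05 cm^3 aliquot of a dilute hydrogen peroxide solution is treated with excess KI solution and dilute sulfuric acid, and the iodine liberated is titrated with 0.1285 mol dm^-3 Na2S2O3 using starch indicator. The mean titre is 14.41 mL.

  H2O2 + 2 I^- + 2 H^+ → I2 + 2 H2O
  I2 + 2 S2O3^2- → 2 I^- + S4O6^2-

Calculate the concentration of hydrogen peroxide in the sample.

n(S2O3^2-) = 0.01441 × 0.1285 = 1.852 × 10^-3 mol
n(I2) = n(S2O3^2-)/2 = 9.258 × 10^-4 mol
n(H2O2) in the aliquot = 9.258 × 10^-4 mol (1:1 ratio)
[H2O2] = 9.258 × 10^-4 / 0.02005 = 0.04618 mol/L

0.04618 mol/L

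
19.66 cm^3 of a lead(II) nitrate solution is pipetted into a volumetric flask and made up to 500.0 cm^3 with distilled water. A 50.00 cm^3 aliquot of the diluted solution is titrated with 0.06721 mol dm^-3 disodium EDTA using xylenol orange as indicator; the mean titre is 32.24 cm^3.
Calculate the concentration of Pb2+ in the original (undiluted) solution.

1.102 mol/L

Pb^2+ + EDTA^4- → [Pb(EDTA)]^2-
n(EDTA) = 0.03224 × 0.06721 = 2.167 × 10^-3 mol
n(Pb2+) in the aliquot = 2.167 × 10^-3 mol (1:1 ratio)
[Pb2+]_dilute = 2.167 × 10^-3 / 0.05000 = 0.04334 mol/L
Dilution factor = 500.0 / 19.66 = 25.43
[Pb2+]_stock = 0.04334 × 25.43 = 1.102 mol/L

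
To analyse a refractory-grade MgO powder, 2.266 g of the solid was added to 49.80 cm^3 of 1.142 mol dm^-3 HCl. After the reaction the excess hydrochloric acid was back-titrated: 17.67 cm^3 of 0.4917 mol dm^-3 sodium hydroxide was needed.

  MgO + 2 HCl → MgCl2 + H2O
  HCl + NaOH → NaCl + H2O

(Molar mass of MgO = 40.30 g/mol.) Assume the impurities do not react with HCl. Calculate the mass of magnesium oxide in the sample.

n(HCl) added = 0.04980 × 1.142 = 0.05687 mol
n(NaOH) used in back-titration = 0.01767 × 0.4917 = 8.688 × 10^-3 mol
n(HCl) left over = 8.688 × 10^-3 mol (1:1 ratio)
n(HCl) consumed by analyte = 0.05687 − 8.688 × 10^-3 = 0.04818 mol
From the 1:2 ratio, n(MgO) = 1/2 × 0.04818 = 0.02409 mol
mass of MgO = 0.02409 × 40.30 = 0.9709 g

0.9709 g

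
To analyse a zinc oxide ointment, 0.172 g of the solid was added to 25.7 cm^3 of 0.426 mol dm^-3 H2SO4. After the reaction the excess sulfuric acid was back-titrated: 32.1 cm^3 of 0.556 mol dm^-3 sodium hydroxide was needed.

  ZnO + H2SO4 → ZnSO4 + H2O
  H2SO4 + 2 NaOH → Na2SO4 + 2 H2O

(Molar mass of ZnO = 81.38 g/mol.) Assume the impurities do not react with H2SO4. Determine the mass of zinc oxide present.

0.165 g

n(H2SO4) added = 0.0257 × 0.426 = 0.0109 mol
n(NaOH) used in back-titration = 0.0321 × 0.556 = 0.0178 mol
From the 1:2 ratio, n(H2SO4) left over = 1/2 × 0.0178 = 8.92 × 10^-3 mol
n(H2SO4) consumed by analyte = 0.0109 − 8.92 × 10^-3 = 2.02 × 10^-3 mol
n(ZnO) = 2.02 × 10^-3 mol (1:1 ratio)
mass of ZnO = 2.02 × 10^-3 × 81.38 = 0.165 g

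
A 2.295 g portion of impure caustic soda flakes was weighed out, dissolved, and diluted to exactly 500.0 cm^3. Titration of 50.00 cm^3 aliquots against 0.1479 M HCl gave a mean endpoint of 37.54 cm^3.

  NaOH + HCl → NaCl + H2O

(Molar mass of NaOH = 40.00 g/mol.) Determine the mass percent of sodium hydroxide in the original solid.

96.77 %

n(HCl) per titration = 0.03754 × 0.1479 = 5.552 × 10^-3 mol
n(NaOH) in each aliquot = 5.552 × 10^-3 mol (1:1 ratio)
n(NaOH) in the whole flask = 5.552 × 10^-3 × 500.0/50.00 = 0.05552 mol
mass of NaOH = 0.05552 × 40.00 = 2.221 g
% NaOH = 2.221 / 2.295 × 100 = 96.77 %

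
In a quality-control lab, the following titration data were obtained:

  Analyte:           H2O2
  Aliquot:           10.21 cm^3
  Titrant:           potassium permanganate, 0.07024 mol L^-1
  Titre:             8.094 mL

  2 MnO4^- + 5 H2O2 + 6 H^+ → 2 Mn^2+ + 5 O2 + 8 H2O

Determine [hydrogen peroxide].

0.1392 mol/L

n(KMnO4) = 0.008094 L × 0.07024 mol/L = 5.685 × 10^-4 mol
From the 5:2 mole ratio, n(H2O2) = 5/2 × 5.685 × 10^-4 = 1.421 × 10^-3 mol
[H2O2] = 1.421 × 10^-3 mol / 0.01021 L = 0.1392 mol/L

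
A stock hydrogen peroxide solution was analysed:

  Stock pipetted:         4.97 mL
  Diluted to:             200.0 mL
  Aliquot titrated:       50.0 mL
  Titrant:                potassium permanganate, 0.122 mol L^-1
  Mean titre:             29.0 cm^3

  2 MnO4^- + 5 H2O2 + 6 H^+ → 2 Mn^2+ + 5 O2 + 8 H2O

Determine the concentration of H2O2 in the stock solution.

7.12 mol/L

n(KMnO4) = 0.0290 × 0.122 = 3.54 × 10^-3 mol
From the 5:2 ratio, n(H2O2) in the aliquot = 5/2 × 3.54 × 10^-3 = 8.85 × 10^-3 mol
[H2O2]_dilute = 8.85 × 10^-3 / 0.0500 = 0.177 mol/L
Dilution factor = 200.0 / 4.97 = 40.24
[H2O2]_stock = 0.177 × 40.24 = 7.12 mol/L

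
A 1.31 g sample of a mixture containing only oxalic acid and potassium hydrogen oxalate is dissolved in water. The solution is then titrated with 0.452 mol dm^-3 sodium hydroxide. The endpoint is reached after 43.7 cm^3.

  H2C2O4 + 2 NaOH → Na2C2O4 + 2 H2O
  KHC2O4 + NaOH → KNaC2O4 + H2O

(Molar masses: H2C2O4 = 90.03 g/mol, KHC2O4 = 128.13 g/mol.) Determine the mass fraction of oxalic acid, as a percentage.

50.5 %

n(NaOH) = 0.0437 × 0.452 = 0.0198 mol
Let x = n(H2C2O4), y = n(KHC2O4).
Titrant: 2x + 1y = 0.0198;  mass: 90.03x + 128.13y = 1.31
Solving, x = 7.34 × 10^-3 mol, y = 5.06 × 10^-3 mol
mass of H2C2O4 = 7.34 × 10^-3 × 90.03 = 0.661 g
% H2C2O4 = 0.661 / 1.31 × 100 = 50.5 %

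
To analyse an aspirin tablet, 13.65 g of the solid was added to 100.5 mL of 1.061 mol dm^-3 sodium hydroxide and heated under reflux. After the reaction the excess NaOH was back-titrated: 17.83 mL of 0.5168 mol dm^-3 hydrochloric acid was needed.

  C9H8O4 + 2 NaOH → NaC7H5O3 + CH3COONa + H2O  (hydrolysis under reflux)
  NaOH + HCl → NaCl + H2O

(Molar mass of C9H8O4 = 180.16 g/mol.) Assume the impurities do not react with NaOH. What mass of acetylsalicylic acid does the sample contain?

8.775 g

n(NaOH) added = 0.1005 × 1.061 = 0.1066 mol
n(HCl) used in back-titration = 0.01783 × 0.5168 = 9.215 × 10^-3 mol
n(NaOH) left over = 9.215 × 10^-3 mol (1:1 ratio)
n(NaOH) consumed by analyte = 0.1066 − 9.215 × 10^-3 = 0.09742 mol
From the 1:2 ratio, n(C9H8O4) = 1/2 × 0.09742 = 0.04871 mol
mass of C9H8O4 = 0.04871 × 180.16 = 8.775 g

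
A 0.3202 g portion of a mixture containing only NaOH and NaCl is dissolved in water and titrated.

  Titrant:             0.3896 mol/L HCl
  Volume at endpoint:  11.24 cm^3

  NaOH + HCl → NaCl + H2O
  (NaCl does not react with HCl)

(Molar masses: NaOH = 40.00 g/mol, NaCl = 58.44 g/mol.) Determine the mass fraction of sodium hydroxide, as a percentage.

54.70 %

n(HCl) = 0.01124 × 0.3896 = 4.379 × 10^-3 mol
Let x = n(NaOH), y = n(NaCl).
Titrant: 1x = 4.379 × 10^-3;  mass: 40.00x + 58.44y = 0.3202
Solving, x = 4.379 × 10^-3 mol, y = 2.482 × 10^-3 mol
mass of NaOH = 4.379 × 10^-3 × 40.00 = 0.1752 g
% NaOH = 0.1752 / 0.3202 × 100 = 54.70 %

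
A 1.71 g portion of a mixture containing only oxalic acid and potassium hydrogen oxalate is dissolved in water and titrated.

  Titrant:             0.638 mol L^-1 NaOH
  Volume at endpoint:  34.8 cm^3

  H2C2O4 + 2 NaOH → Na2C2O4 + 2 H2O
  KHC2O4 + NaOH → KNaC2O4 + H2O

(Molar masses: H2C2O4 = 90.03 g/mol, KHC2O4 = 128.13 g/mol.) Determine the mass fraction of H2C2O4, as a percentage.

n(NaOH) = 0.0348 × 0.638 = 0.0222 mol
Let x = n(H2C2O4), y = n(KHC2O4).
Titrant: 2x + 1y = 0.0222;  mass: 90.03x + 128.13y = 1.71
Solving, x = 6.83 × 10^-3 mol, y = 8.55 × 10^-3 mol
mass of H2C2O4 = 6.83 × 10^-3 × 90.03 = 0.615 g
% H2C2O4 = 0.615 / 1.71 × 100 = 35.9 %

35.9 %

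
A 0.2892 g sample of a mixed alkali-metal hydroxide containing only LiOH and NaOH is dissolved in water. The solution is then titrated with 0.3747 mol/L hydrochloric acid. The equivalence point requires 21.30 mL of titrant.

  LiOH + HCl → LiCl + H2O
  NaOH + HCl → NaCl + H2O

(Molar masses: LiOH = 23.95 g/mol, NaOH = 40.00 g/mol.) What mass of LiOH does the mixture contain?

n(HCl) = 0.02130 × 0.3747 = 7.981 × 10^-3 mol
Let x = n(LiOH), y = n(NaOH).
Titrant: 1x + 1y = 7.981 × 10^-3;  mass: 23.95x + 40.00y = 0.2892
Solving, x = 1.872 × 10^-3 mol, y = 6.109 × 10^-3 mol
mass of LiOH = 1.872 × 10^-3 × 23.95 = 0.04483 g

0.04483 g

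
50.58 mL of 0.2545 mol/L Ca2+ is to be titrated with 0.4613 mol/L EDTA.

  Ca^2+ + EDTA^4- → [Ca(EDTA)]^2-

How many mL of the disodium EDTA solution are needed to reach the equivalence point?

n(Ca2+) = 0.05058 L × 0.2545 mol/L = 0.01287 mol
n(EDTA) = 0.01287 mol (1:1 stoichiometry)
V(EDTA) = 0.01287 mol / 0.4613 mol/L = 0.02791 L = 27.91 mL

27.91 mL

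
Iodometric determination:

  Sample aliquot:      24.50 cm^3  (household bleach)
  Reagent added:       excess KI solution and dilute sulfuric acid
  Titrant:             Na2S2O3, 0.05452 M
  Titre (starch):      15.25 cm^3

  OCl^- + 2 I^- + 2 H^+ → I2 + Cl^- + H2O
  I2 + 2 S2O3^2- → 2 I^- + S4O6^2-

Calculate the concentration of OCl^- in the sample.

0.01697 M

n(S2O3^2-) = 0.01525 × 0.05452 = 8.314 × 10^-4 mol
n(I2) = n(S2O3^2-)/2 = 4.157 × 10^-4 mol
n(OCl^-) in the aliquot = 4.157 × 10^-4 mol (1:1 ratio)
[OCl^-] = 4.157 × 10^-4 / 0.02450 = 0.01697 mol/L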